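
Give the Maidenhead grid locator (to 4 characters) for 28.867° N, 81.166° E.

Offset from 180°W / 90°S: lon 261.17°, lat 118.87°.
Field: lon ⌊261.17/20⌋ = 13 → N; lat ⌊118.87/10⌋ = 11 → L.
Square: lon ⌊1.17/2⌋ = 0; lat ⌊8.87/1⌋ = 8.

NL08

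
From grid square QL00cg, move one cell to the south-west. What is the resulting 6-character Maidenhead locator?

QL00bf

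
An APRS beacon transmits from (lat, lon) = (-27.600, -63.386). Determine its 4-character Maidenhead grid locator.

FG82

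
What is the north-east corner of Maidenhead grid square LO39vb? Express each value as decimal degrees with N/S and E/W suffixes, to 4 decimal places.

Field L=11, O=14: +11·20° lon, +14·10° lat → SW at lon 40°, lat 50°.
Square 3, 9: +3·2° lon, +9·1° lat → SW at lon 46°, lat 59°.
Subsquare v=21, b=1: +21·0.0833333° lon, +1·0.0416667° lat → SW at lon 47.75°, lat 59.0417°.
Cell spans 0.0833333° lon × 0.0416667° lat. NE corner is SW corner plus one full cell.
latitude 59.0833° N, longitude 47.8333° E.

59.0833° N, 47.8333° E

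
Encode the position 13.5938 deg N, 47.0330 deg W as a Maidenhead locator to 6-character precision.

Shift to the Maidenhead origin (180°W, 90°S): lon 132.9670, lat 103.5938.
Field: lon ⌊132.9670/20⌋ = 6 → G; lat ⌊103.5938/10⌋ = 10 → K.
Square: lon ⌊12.9670/2⌋ = 6; lat ⌊3.5938/1⌋ = 3.
Subsquare: lon ⌊0.9670/0.0833333⌋ = 11 → l; lat ⌊0.5938/0.0416667⌋ = 14 → o.

GK63lo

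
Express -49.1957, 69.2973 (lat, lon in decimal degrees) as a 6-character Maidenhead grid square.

ME40pt

Add 180° to longitude and 90° to latitude: 249.2973, 40.8043.
Field: lon ⌊249.2973/20⌋ = 12 → M; lat ⌊40.8043/10⌋ = 4 → E.
Square: lon ⌊9.2973/2⌋ = 4; lat ⌊0.8043/1⌋ = 0.
Subsquare: lon ⌊1.2973/0.0833333⌋ = 15 → p; lat ⌊0.8043/0.0416667⌋ = 19 → t.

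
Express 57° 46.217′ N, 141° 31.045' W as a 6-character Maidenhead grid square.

BO97fs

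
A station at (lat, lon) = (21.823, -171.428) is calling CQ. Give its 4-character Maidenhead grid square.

AL41

Offset from 180°W / 90°S: lon 8.57°, lat 111.82°.
Field: 8.57/20 → 0 → A, 111.82/10 → 11 → L; chars AL.
Square: 8.57/2 → 4, 1.82/1 → 1; chars 41.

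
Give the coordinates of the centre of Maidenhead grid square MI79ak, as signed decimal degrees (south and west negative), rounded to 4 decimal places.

Field M=12, I=8: +12·20° lon, +8·10° lat → SW at lon 60°, lat -10°.
Square 7, 9: +7·2° lon, +9·1° lat → SW at lon 74°, lat -1°.
Subsquare a=0, k=10: +0·0.0833333° lon, +10·0.0416667° lat → SW at lon 74°, lat -0.583333°.
Cell spans 0.0833333° lon × 0.0416667° lat. Centre is SW corner plus half of each.
latitude -0.5625, longitude 74.0417.

-0.5625, 74.0417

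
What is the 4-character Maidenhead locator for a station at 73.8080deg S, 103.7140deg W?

DB86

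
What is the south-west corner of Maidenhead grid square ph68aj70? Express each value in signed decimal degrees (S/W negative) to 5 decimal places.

-11.62500, 132.05833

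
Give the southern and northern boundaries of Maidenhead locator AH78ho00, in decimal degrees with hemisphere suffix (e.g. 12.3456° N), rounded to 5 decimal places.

11.41667° S, 11.41250° S

Field A=0, H=7: +0·20° lon, +7·10° lat → SW at lon -180°, lat -20°.
Square 7, 8: +7·2° lon, +8·1° lat → SW at lon -166°, lat -12°.
Subsquare h=7, o=14: +7·0.0833333° lon, +14·0.0416667° lat → SW at lon -165.417°, lat -11.4167°.
Extended square 0, 0: +0·0.00833333° lon, +0·0.00416667° lat → SW at lon -165.417°, lat -11.4167°.
Cell spans 0.00833333° lon × 0.00416667° lat.
south 11.41667° S, north 11.41250° S.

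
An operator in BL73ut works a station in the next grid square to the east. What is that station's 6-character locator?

BL73vt

Longitude subsquare u = 20; +1 → 21 = v.
The latitude characters are unchanged.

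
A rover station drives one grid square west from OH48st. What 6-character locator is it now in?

OH48rt

Longitude subsquare s = 18; −1 → 17 = r.
The latitude characters are unchanged.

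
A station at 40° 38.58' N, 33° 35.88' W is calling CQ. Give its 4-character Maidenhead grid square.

Shift to the Maidenhead origin (180°W, 90°S): lon 146.40, lat 130.64.
Field: 146.40/20 → 7 → H, 130.64/10 → 13 → N; chars HN.
Square: 6.40/2 → 3, 0.64/1 → 0; chars 30.

HN30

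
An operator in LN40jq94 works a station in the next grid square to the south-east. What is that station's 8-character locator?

Longitude extended square 9; +1 → 10, wraps to 0, carry into subsquare.
Longitude subsquare j = 9; +1 → 10 = k.
Latitude extended square 4; −1 → 3.

LN40kq03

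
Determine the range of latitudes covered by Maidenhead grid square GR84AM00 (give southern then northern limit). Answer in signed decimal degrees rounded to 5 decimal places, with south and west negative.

Field G=6, R=17: +6·20° lon, +17·10° lat → SW at lon -60°, lat 80°.
Square 8, 4: +8·2° lon, +4·1° lat → SW at lon -44°, lat 84°.
Subsquare a=0, m=12: +0·0.0833333° lon, +12·0.0416667° lat → SW at lon -44°, lat 84.5°.
Extended square 0, 0: +0·0.00833333° lon, +0·0.00416667° lat → SW at lon -44°, lat 84.5°.
Cell spans 0.00833333° lon × 0.00416667° lat.
south 84.50000, north 84.50417.

84.50000, 84.50417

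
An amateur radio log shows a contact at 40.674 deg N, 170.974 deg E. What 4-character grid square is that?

RN50

Shift to the Maidenhead origin (180°W, 90°S): lon 350.97, lat 130.67.
Field: 350.97/20 → 17 → R, 130.67/10 → 13 → N; chars RN.
Square: 10.97/2 → 5, 0.67/1 → 0; chars 50.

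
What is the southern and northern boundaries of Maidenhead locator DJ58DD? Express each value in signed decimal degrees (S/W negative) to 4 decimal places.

8.1250, 8.1667

Field D=3, J=9: +3·20° lon, +9·10° lat → SW at lon -120°, lat 0°.
Square 5, 8: +5·2° lon, +8·1° lat → SW at lon -110°, lat 8°.
Subsquare d=3, d=3: +3·0.0833333° lon, +3·0.0416667° lat → SW at lon -109.75°, lat 8.125°.
Cell spans 0.0833333° lon × 0.0416667° lat.
south 8.1250, north 8.1667.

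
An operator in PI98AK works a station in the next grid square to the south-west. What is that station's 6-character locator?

Longitude subsquare a = 0; −1 → -1, wraps to 23 = x, carry into square.
Longitude square 9; −1 → 8.
Latitude subsquare k = 10; −1 → 9 = j.

PI88xj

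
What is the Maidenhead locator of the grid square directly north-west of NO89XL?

NO89wm

Longitude subsquare x = 23; −1 → 22 = w.
Latitude subsquare l = 11; +1 → 12 = m.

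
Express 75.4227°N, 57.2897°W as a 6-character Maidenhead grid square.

GQ15ik

Shift to the Maidenhead origin (180°W, 90°S): lon 122.7103, lat 165.4227.
Field: 122.7103/20 → 6 → G, 165.4227/10 → 16 → Q; chars GQ.
Square: 2.7103/2 → 1, 5.4227/1 → 5; chars 15.
Subsquare: 0.7103/0.0833333 → 8 → i, 0.4227/0.0416667 → 10 → k; chars ik.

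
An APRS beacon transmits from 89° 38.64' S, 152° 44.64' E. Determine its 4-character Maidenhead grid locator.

Add 180° to longitude and 90° to latitude: 332.74, 0.36.
Field: 332.74/20 → 16 → Q, 0.36/10 → 0 → A; chars QA.
Square: 12.74/2 → 6, 0.36/1 → 0; chars 60.

QA60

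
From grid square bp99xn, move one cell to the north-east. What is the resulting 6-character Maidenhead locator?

Longitude subsquare x = 23; +1 → 24, wraps to 0 = a, carry into square.
Longitude square 9; +1 → 10, wraps to 0, carry into field.
Longitude field B = 1; +1 → 2 = C.
Latitude subsquare n = 13; +1 → 14 = o.

CP09ao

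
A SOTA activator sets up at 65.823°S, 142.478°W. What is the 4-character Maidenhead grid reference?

BC84

Add 180° to longitude and 90° to latitude: 37.52, 24.18.
Field: 37.52/20 → 1 → B, 24.18/10 → 2 → C; chars BC.
Square: 17.52/2 → 8, 4.18/1 → 4; chars 84.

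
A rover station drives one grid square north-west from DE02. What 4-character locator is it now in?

Longitude square 0; −1 → -1, wraps to 9, carry into field.
Longitude field D = 3; −1 → 2 = C.
Latitude square 2; +1 → 3.

CE93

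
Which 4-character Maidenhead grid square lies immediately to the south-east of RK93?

Longitude square 9; +1 → 10, wraps to 0, carry into field.
Longitude field R = 17; +1 → 18, wraps to 0 = A, wrapping around the antimeridian.
Latitude square 3; −1 → 2.

AK02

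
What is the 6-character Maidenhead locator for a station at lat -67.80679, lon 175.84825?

RC72we

Offset from 180°W / 90°S: lon 355.8483°, lat 22.1932°.
Field: 355.8483/20 → 17 → R, 22.1932/10 → 2 → C; chars RC.
Square: 15.8483/2 → 7, 2.1932/1 → 2; chars 72.
Subsquare: 1.8483/0.0833333 → 22 → w, 0.1932/0.0416667 → 4 → e; chars we.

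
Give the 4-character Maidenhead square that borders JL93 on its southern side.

Latitude square 3; −1 → 2.
The longitude characters are unchanged.

JL92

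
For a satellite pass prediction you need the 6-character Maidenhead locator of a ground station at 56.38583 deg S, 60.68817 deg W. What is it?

FD93po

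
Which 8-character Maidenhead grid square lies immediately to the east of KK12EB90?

Longitude extended square 9; +1 → 10, wraps to 0, carry into subsquare.
Longitude subsquare e = 4; +1 → 5 = f.
The latitude characters are unchanged.

KK12fb00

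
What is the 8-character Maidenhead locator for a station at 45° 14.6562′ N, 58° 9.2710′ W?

GN05wf18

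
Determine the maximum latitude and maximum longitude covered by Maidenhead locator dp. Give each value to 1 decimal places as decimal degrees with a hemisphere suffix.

70.0° N, 100.0° W

Field D=3, P=15: +3·20° lon, +15·10° lat → SW at lon -120°, lat 60°.
Cell spans 20° lon × 10° lat. NE corner is SW corner plus one full cell.
latitude 70.0° N, longitude 100.0° W.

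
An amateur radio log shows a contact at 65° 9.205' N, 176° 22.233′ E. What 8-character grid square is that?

RP85ed46

Shift to the Maidenhead origin (180°W, 90°S): lon 356.37055, lat 155.15342.
Field (20°×10°, letters A–R): 356.37055/20 → 17 → R, 155.15342/10 → 15 → P; chars RP.
Square (2°×1°, digits 0–9): 16.37055/2 → 8, 5.15342/1 → 5; chars 85.
Subsquare (5′×2.5′, letters a–x): 0.37055/0.0833333 → 4 → e, 0.15342/0.0416667 → 3 → d; chars ed.
Extended square (30″×15″, digits 0–9): 0.03722/0.00833333 → 4, 0.02842/0.00416667 → 6; chars 46.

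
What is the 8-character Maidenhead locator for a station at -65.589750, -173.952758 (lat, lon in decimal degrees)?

Add 180° to longitude and 90° to latitude: 6.04724, 24.41025.
Field: 6.04724/20 → 0 → A, 24.41025/10 → 2 → C; chars AC.
Square: 6.04724/2 → 3, 4.41025/1 → 4; chars 34.
Subsquare: 0.04724/0.0833333 → 0 → a, 0.41025/0.0416667 → 9 → j; chars aj.
Extended square: 0.04724/0.00833333 → 5, 0.03525/0.00416667 → 8; chars 58.

AC34aj58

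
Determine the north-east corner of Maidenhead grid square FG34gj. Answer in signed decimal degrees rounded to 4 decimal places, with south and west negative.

-25.5833, -73.4167

Field F=5, G=6: +5·20° lon, +6·10° lat → SW at lon -80°, lat -30°.
Square 3, 4: +3·2° lon, +4·1° lat → SW at lon -74°, lat -26°.
Subsquare g=6, j=9: +6·0.0833333° lon, +9·0.0416667° lat → SW at lon -73.5°, lat -25.625°.
Cell spans 0.0833333° lon × 0.0416667° lat. NE corner is SW corner plus one full cell.
latitude -25.5833, longitude -73.4167.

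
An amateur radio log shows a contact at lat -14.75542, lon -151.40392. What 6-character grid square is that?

Add 180° to longitude and 90° to latitude: 28.5961, 75.2446.
Field: 28.5961/20 → 1 → B, 75.2446/10 → 7 → H; chars BH.
Square: 8.5961/2 → 4, 5.2446/1 → 5; chars 45.
Subsquare: 0.5961/0.0833333 → 7 → h, 0.2446/0.0416667 → 5 → f; chars hf.

BH45hf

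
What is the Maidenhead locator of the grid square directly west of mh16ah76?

MH16ah66

Longitude extended square 7; −1 → 6.
The latitude characters are unchanged.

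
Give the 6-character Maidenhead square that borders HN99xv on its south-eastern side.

IN09au

Longitude subsquare x = 23; +1 → 24, wraps to 0 = a, carry into square.
Longitude square 9; +1 → 10, wraps to 0, carry into field.
Longitude field H = 7; +1 → 8 = I.
Latitude subsquare v = 21; −1 → 20 = u.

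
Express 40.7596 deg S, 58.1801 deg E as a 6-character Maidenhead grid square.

LE99cf

Add 180° to longitude and 90° to latitude: 238.1801, 49.2404.
Field (20°×10°, letters A–R): lon ⌊238.1801/20⌋ = 11 → L; lat ⌊49.2404/10⌋ = 4 → E.
Square (2°×1°, digits 0–9): lon ⌊18.1801/2⌋ = 9; lat ⌊9.2404/1⌋ = 9.
Subsquare (5′×2.5′, letters a–x): lon ⌊0.1801/0.0833333⌋ = 2 → c; lat ⌊0.2404/0.0416667⌋ = 5 → f.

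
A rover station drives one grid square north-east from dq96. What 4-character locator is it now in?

Longitude square 9; +1 → 10, wraps to 0, carry into field.
Longitude field D = 3; +1 → 4 = E.
Latitude square 6; +1 → 7.

EQ07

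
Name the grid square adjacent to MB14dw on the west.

MB14cw

Longitude subsquare d = 3; −1 → 2 = c.
The latitude characters are unchanged.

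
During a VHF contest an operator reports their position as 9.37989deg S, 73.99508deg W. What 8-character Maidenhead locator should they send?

FI30ao08

Shift to the Maidenhead origin (180°W, 90°S): lon 106.00492, lat 80.62011.
Field: 106.00492/20 → 5 → F, 80.62011/10 → 8 → I; chars FI.
Square: 6.00492/2 → 3, 0.62011/1 → 0; chars 30.
Subsquare: 0.00492/0.0833333 → 0 → a, 0.62011/0.0416667 → 14 → o; chars ao.
Extended square: 0.00492/0.00833333 → 0, 0.03678/0.00416667 → 8; chars 08.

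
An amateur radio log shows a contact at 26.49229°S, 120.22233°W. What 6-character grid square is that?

CG93vm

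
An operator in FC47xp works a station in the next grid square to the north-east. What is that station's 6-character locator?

FC57aq

Longitude subsquare x = 23; +1 → 24, wraps to 0 = a, carry into square.
Longitude square 4; +1 → 5.
Latitude subsquare p = 15; +1 → 16 = q.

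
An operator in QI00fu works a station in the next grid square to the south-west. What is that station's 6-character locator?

QI00et

Longitude subsquare f = 5; −1 → 4 = e.
Latitude subsquare u = 20; −1 → 19 = t.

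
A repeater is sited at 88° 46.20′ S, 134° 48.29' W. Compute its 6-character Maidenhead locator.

Offset from 180°W / 90°S: lon 45.1952°, lat 1.2300°.
Field: 45.1952/20 → 2 → C, 1.2300/10 → 0 → A; chars CA.
Square: 5.1952/2 → 2, 1.2300/1 → 1; chars 21.
Subsquare: 1.1952/0.0833333 → 14 → o, 0.2300/0.0416667 → 5 → f; chars of.

CA21of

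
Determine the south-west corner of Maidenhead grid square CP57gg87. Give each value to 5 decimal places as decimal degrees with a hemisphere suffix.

Field C=2, P=15: +2·20° lon, +15·10° lat → SW at lon -140°, lat 60°.
Square 5, 7: +5·2° lon, +7·1° lat → SW at lon -130°, lat 67°.
Subsquare g=6, g=6: +6·0.0833333° lon, +6·0.0416667° lat → SW at lon -129.5°, lat 67.25°.
Extended square 8, 7: +8·0.00833333° lon, +7·0.00416667° lat → SW at lon -129.433°, lat 67.2792°.
latitude 67.27917° N, longitude 129.43333° W.

67.27917° N, 129.43333° W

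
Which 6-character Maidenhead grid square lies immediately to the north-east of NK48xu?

Longitude subsquare x = 23; +1 → 24, wraps to 0 = a, carry into square.
Longitude square 4; +1 → 5.
Latitude subsquare u = 20; +1 → 21 = v.

NK58av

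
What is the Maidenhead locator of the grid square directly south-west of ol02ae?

NL92xd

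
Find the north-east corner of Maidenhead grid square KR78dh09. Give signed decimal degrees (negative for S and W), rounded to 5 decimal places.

88.33333, 34.25833

Field K=10, R=17: +10·20° lon, +17·10° lat → SW at lon 20°, lat 80°.
Square 7, 8: +7·2° lon, +8·1° lat → SW at lon 34°, lat 88°.
Subsquare d=3, h=7: +3·0.0833333° lon, +7·0.0416667° lat → SW at lon 34.25°, lat 88.2917°.
Extended square 0, 9: +0·0.00833333° lon, +9·0.00416667° lat → SW at lon 34.25°, lat 88.3292°.
Cell spans 0.00833333° lon × 0.00416667° lat. NE corner is SW corner plus one full cell.
latitude 88.33333, longitude 34.25833.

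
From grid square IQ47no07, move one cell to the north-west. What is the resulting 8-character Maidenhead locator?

IQ47mo98

Longitude extended square 0; −1 → -1, wraps to 9, carry into subsquare.
Longitude subsquare n = 13; −1 → 12 = m.
Latitude extended square 7; +1 → 8.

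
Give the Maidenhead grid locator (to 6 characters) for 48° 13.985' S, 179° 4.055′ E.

RE91ms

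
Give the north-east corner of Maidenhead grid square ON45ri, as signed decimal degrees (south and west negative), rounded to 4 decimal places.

Field O=14, N=13: +14·20° lon, +13·10° lat → SW at lon 100°, lat 40°.
Square 4, 5: +4·2° lon, +5·1° lat → SW at lon 108°, lat 45°.
Subsquare r=17, i=8: +17·0.0833333° lon, +8·0.0416667° lat → SW at lon 109.417°, lat 45.3333°.
Cell spans 0.0833333° lon × 0.0416667° lat. NE corner is SW corner plus one full cell.
latitude 45.3750, longitude 109.5000.

45.3750, 109.5000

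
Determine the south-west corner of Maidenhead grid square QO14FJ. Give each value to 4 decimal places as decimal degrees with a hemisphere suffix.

Field Q=16, O=14: +16·20° lon, +14·10° lat → SW at lon 140°, lat 50°.
Square 1, 4: +1·2° lon, +4·1° lat → SW at lon 142°, lat 54°.
Subsquare f=5, j=9: +5·0.0833333° lon, +9·0.0416667° lat → SW at lon 142.417°, lat 54.375°.
latitude 54.3750° N, longitude 142.4167° E.

54.3750° N, 142.4167° E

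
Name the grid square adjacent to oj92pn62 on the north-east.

Longitude extended square 6; +1 → 7.
Latitude extended square 2; +1 → 3.

OJ92pn73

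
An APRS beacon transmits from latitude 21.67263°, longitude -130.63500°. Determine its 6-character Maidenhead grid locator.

CL41qq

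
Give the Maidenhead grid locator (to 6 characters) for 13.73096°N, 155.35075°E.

Add 180° to longitude and 90° to latitude: 335.3508, 103.7310.
Field (20°×10°, letters A–R): lon ⌊335.3508/20⌋ = 16 → Q; lat ⌊103.7310/10⌋ = 10 → K.
Square (2°×1°, digits 0–9): lon ⌊15.3508/2⌋ = 7; lat ⌊3.7310/1⌋ = 3.
Subsquare (5′×2.5′, letters a–x): lon ⌊1.3508/0.0833333⌋ = 16 → q; lat ⌊0.7310/0.0416667⌋ = 17 → r.

QK73qr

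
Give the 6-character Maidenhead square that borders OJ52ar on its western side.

OJ42xr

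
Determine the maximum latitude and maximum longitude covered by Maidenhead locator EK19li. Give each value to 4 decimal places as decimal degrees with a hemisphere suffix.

19.3750° N, 97.0000° W

Field E=4, K=10: +4·20° lon, +10·10° lat → SW at lon -100°, lat 10°.
Square 1, 9: +1·2° lon, +9·1° lat → SW at lon -98°, lat 19°.
Subsquare l=11, i=8: +11·0.0833333° lon, +8·0.0416667° lat → SW at lon -97.0833°, lat 19.3333°.
Cell spans 0.0833333° lon × 0.0416667° lat. NE corner is SW corner plus one full cell.
latitude 19.3750° N, longitude 97.0000° W.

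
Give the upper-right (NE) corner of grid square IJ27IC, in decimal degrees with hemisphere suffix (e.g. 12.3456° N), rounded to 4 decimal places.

Field I=8, J=9: +8·20° lon, +9·10° lat → SW at lon -20°, lat 0°.
Square 2, 7: +2·2° lon, +7·1° lat → SW at lon -16°, lat 7°.
Subsquare i=8, c=2: +8·0.0833333° lon, +2·0.0416667° lat → SW at lon -15.3333°, lat 7.08333°.
Cell spans 0.0833333° lon × 0.0416667° lat. NE corner is SW corner plus one full cell.
latitude 7.1250° N, longitude 15.2500° W.

7.1250° N, 15.2500° W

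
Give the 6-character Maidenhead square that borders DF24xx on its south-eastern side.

DF34aw

Longitude subsquare x = 23; +1 → 24, wraps to 0 = a, carry into square.
Longitude square 2; +1 → 3.
Latitude subsquare x = 23; −1 → 22 = w.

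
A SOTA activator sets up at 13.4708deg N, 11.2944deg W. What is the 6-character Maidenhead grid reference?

IK43il

Shift to the Maidenhead origin (180°W, 90°S): lon 168.7056, lat 103.4708.
Field (20°×10°, letters A–R): lon ⌊168.7056/20⌋ = 8 → I; lat ⌊103.4708/10⌋ = 10 → K.
Square (2°×1°, digits 0–9): lon ⌊8.7056/2⌋ = 4; lat ⌊3.4708/1⌋ = 3.
Subsquare (5′×2.5′, letters a–x): lon ⌊0.7056/0.0833333⌋ = 8 → i; lat ⌊0.4708/0.0416667⌋ = 11 → l.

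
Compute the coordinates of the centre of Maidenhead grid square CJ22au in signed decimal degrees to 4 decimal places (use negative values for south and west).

2.8542, -135.9583

Field C=2, J=9: +2·20° lon, +9·10° lat → SW at lon -140°, lat 0°.
Square 2, 2: +2·2° lon, +2·1° lat → SW at lon -136°, lat 2°.
Subsquare a=0, u=20: +0·0.0833333° lon, +20·0.0416667° lat → SW at lon -136°, lat 2.83333°.
Cell spans 0.0833333° lon × 0.0416667° lat. Centre is SW corner plus half of each.
latitude 2.8542, longitude -135.9583.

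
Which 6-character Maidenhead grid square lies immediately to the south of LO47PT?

Latitude subsquare t = 19; −1 → 18 = s.
The longitude characters are unchanged.

LO47ps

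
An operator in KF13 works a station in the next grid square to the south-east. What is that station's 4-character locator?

KF22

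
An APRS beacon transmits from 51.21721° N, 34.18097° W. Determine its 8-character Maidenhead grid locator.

HO21vf82

Shift to the Maidenhead origin (180°W, 90°S): lon 145.81903, lat 141.21721.
Field: lon ⌊145.81903/20⌋ = 7 → H; lat ⌊141.21721/10⌋ = 14 → O.
Square: lon ⌊5.81903/2⌋ = 2; lat ⌊1.21721/1⌋ = 1.
Subsquare: lon ⌊1.81903/0.0833333⌋ = 21 → v; lat ⌊0.21721/0.0416667⌋ = 5 → f.
Extended square: lon ⌊0.06903/0.00833333⌋ = 8; lat ⌊0.00888/0.00416667⌋ = 2.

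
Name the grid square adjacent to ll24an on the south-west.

Longitude subsquare a = 0; −1 → -1, wraps to 23 = x, carry into square.
Longitude square 2; −1 → 1.
Latitude subsquare n = 13; −1 → 12 = m.

LL14xm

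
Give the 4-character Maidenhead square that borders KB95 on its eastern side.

LB05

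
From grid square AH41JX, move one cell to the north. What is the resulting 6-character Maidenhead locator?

Latitude subsquare x = 23; +1 → 24, wraps to 0 = a, carry into square.
Latitude square 1; +1 → 2.
The longitude characters are unchanged.

AH42ja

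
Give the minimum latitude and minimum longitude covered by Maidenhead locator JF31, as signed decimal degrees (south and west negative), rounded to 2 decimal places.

-39.00, 6.00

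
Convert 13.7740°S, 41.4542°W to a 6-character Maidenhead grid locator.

GH96gf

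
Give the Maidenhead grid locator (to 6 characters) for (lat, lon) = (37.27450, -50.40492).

Shift to the Maidenhead origin (180°W, 90°S): lon 129.5951, lat 127.2745.
Field: 129.5951/20 → 6 → G, 127.2745/10 → 12 → M; chars GM.
Square: 9.5951/2 → 4, 7.2745/1 → 7; chars 47.
Subsquare: 1.5951/0.0833333 → 19 → t, 0.2745/0.0416667 → 6 → g; chars tg.

GM47tg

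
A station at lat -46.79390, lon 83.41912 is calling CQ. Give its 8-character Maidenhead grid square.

NE13re09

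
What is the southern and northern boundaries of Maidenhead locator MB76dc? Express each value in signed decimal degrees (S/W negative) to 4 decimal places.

Field M=12, B=1: +12·20° lon, +1·10° lat → SW at lon 60°, lat -80°.
Square 7, 6: +7·2° lon, +6·1° lat → SW at lon 74°, lat -74°.
Subsquare d=3, c=2: +3·0.0833333° lon, +2·0.0416667° lat → SW at lon 74.25°, lat -73.9167°.
Cell spans 0.0833333° lon × 0.0416667° lat.
south -73.9167, north -73.8750.

-73.9167, -73.8750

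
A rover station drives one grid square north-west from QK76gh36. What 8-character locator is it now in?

QK76gh27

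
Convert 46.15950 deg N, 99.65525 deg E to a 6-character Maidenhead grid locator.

Add 180° to longitude and 90° to latitude: 279.6553, 136.1595.
Field: lon ⌊279.6553/20⌋ = 13 → N; lat ⌊136.1595/10⌋ = 13 → N.
Square: lon ⌊19.6553/2⌋ = 9; lat ⌊6.1595/1⌋ = 6.
Subsquare: lon ⌊1.6553/0.0833333⌋ = 19 → t; lat ⌊0.1595/0.0416667⌋ = 3 → d.

NN96td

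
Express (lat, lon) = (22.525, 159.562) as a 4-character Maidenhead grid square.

Add 180° to longitude and 90° to latitude: 339.56, 112.53.
Field: lon ⌊339.56/20⌋ = 16 → Q; lat ⌊112.53/10⌋ = 11 → L.
Square: lon ⌊19.56/2⌋ = 9; lat ⌊2.53/1⌋ = 2.

QL92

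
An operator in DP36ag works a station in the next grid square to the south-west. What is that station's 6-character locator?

DP26xf

Longitude subsquare a = 0; −1 → -1, wraps to 23 = x, carry into square.
Longitude square 3; −1 → 2.
Latitude subsquare g = 6; −1 → 5 = f.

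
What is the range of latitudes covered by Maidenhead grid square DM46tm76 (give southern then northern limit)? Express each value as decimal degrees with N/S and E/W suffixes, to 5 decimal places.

36.52500° N, 36.52917° N

Field D=3, M=12: +3·20° lon, +12·10° lat → SW at lon -120°, lat 30°.
Square 4, 6: +4·2° lon, +6·1° lat → SW at lon -112°, lat 36°.
Subsquare t=19, m=12: +19·0.0833333° lon, +12·0.0416667° lat → SW at lon -110.417°, lat 36.5°.
Extended square 7, 6: +7·0.00833333° lon, +6·0.00416667° lat → SW at lon -110.358°, lat 36.525°.
Cell spans 0.00833333° lon × 0.00416667° lat.
south 36.52500° N, north 36.52917° N.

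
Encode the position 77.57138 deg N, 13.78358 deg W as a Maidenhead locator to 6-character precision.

Offset from 180°W / 90°S: lon 166.2164°, lat 167.5714°.
Field: lon ⌊166.2164/20⌋ = 8 → I; lat ⌊167.5714/10⌋ = 16 → Q.
Square: lon ⌊6.2164/2⌋ = 3; lat ⌊7.5714/1⌋ = 7.
Subsquare: lon ⌊0.2164/0.0833333⌋ = 2 → c; lat ⌊0.5714/0.0416667⌋ = 13 → n.

IQ37cn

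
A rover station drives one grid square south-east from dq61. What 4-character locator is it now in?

Longitude square 6; +1 → 7.
Latitude square 1; −1 → 0.

DQ70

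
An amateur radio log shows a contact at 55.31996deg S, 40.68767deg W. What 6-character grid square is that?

GD94pq

Shift to the Maidenhead origin (180°W, 90°S): lon 139.3123, lat 34.6800.
Field (20°×10°, letters A–R): 139.3123/20 → 6 → G, 34.6800/10 → 3 → D; chars GD.
Square (2°×1°, digits 0–9): 19.3123/2 → 9, 4.6800/1 → 4; chars 94.
Subsquare (5′×2.5′, letters a–x): 1.3123/0.0833333 → 15 → p, 0.6800/0.0416667 → 16 → q; chars pq.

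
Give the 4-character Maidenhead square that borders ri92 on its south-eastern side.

AI01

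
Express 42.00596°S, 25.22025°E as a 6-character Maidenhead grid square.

KE27ox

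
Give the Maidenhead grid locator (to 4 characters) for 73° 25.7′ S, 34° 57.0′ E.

KB76

Shift to the Maidenhead origin (180°W, 90°S): lon 214.95, lat 16.57.
Field: 214.95/20 → 10 → K, 16.57/10 → 1 → B; chars KB.
Square: 14.95/2 → 7, 6.57/1 → 6; chars 76.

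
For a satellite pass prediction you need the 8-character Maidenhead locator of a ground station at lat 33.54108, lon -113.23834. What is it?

DM33jm19

Add 180° to longitude and 90° to latitude: 66.76166, 123.54108.
Field: 66.76166/20 → 3 → D, 123.54108/10 → 12 → M; chars DM.
Square: 6.76166/2 → 3, 3.54108/1 → 3; chars 33.
Subsquare: 0.76166/0.0833333 → 9 → j, 0.54108/0.0416667 → 12 → m; chars jm.
Extended square: 0.01166/0.00833333 → 1, 0.04108/0.00416667 → 9; chars 19.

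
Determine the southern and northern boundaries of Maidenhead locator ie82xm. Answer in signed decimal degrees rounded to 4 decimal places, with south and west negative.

Field I=8, E=4: +8·20° lon, +4·10° lat → SW at lon -20°, lat -50°.
Square 8, 2: +8·2° lon, +2·1° lat → SW at lon -4°, lat -48°.
Subsquare x=23, m=12: +23·0.0833333° lon, +12·0.0416667° lat → SW at lon -2.08333°, lat -47.5°.
Cell spans 0.0833333° lon × 0.0416667° lat.
south -47.5000, north -47.4583.

-47.5000, -47.4583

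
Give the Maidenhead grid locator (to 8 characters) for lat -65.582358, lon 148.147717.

Add 180° to longitude and 90° to latitude: 328.14772, 24.41764.
Field: 328.14772/20 → 16 → Q, 24.41764/10 → 2 → C; chars QC.
Square: 8.14772/2 → 4, 4.41764/1 → 4; chars 44.
Subsquare: 0.14772/0.0833333 → 1 → b, 0.41764/0.0416667 → 10 → k; chars bk.
Extended square: 0.06438/0.00833333 → 7, 0.00098/0.00416667 → 0; chars 70.

QC44bk70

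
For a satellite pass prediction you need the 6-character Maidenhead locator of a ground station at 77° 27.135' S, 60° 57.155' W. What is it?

FB92mn

Add 180° to longitude and 90° to latitude: 119.0474, 12.5477.
Field: 119.0474/20 → 5 → F, 12.5477/10 → 1 → B; chars FB.
Square: 19.0474/2 → 9, 2.5477/1 → 2; chars 92.
Subsquare: 1.0474/0.0833333 → 12 → m, 0.5477/0.0416667 → 13 → n; chars mn.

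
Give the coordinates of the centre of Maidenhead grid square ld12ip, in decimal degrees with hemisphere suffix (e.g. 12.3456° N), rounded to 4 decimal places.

57.3542° S, 42.7083° E

Field L=11, D=3: +11·20° lon, +3·10° lat → SW at lon 40°, lat -60°.
Square 1, 2: +1·2° lon, +2·1° lat → SW at lon 42°, lat -58°.
Subsquare i=8, p=15: +8·0.0833333° lon, +15·0.0416667° lat → SW at lon 42.6667°, lat -57.375°.
Cell spans 0.0833333° lon × 0.0416667° lat. Centre is SW corner plus half of each.
latitude 57.3542° S, longitude 42.7083° E.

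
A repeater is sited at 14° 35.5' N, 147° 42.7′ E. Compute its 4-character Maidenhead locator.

Add 180° to longitude and 90° to latitude: 327.71, 104.59.
Field (20°×10°, letters A–R): lon ⌊327.71/20⌋ = 16 → Q; lat ⌊104.59/10⌋ = 10 → K.
Square (2°×1°, digits 0–9): lon ⌊7.71/2⌋ = 3; lat ⌊4.59/1⌋ = 4.

QK34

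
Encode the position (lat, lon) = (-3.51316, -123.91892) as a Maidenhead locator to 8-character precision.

Offset from 180°W / 90°S: lon 56.08108°, lat 86.48684°.
Field (20°×10°, letters A–R): lon ⌊56.08108/20⌋ = 2 → C; lat ⌊86.48684/10⌋ = 8 → I.
Square (2°×1°, digits 0–9): lon ⌊16.08108/2⌋ = 8; lat ⌊6.48684/1⌋ = 6.
Subsquare (5′×2.5′, letters a–x): lon ⌊0.08108/0.0833333⌋ = 0 → a; lat ⌊0.48684/0.0416667⌋ = 11 → l.
Extended square (30″×15″, digits 0–9): lon ⌊0.08108/0.00833333⌋ = 9; lat ⌊0.02851/0.00416667⌋ = 6.

CI86al96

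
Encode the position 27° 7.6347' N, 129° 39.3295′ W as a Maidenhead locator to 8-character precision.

Offset from 180°W / 90°S: lon 50.34451°, lat 117.12725°.
Field: 50.34451/20 → 2 → C, 117.12725/10 → 11 → L; chars CL.
Square: 10.34451/2 → 5, 7.12725/1 → 7; chars 57.
Subsquare: 0.34451/0.0833333 → 4 → e, 0.12725/0.0416667 → 3 → d; chars ed.
Extended square: 0.01117/0.00833333 → 1, 0.00225/0.00416667 → 0; chars 10.

CL57ed10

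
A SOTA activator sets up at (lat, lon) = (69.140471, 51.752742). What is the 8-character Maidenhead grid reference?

Offset from 180°W / 90°S: lon 231.75274°, lat 159.14047°.
Field: lon ⌊231.75274/20⌋ = 11 → L; lat ⌊159.14047/10⌋ = 15 → P.
Square: lon ⌊11.75274/2⌋ = 5; lat ⌊9.14047/1⌋ = 9.
Subsquare: lon ⌊1.75274/0.0833333⌋ = 21 → v; lat ⌊0.14047/0.0416667⌋ = 3 → d.
Extended square: lon ⌊0.00274/0.00833333⌋ = 0; lat ⌊0.01547/0.00416667⌋ = 3.

LP59vd03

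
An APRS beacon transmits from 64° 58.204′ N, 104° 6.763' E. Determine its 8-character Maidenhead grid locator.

Add 180° to longitude and 90° to latitude: 284.11272, 154.97007.
Field: 284.11272/20 → 14 → O, 154.97007/10 → 15 → P; chars OP.
Square: 4.11272/2 → 2, 4.97007/1 → 4; chars 24.
Subsquare: 0.11272/0.0833333 → 1 → b, 0.97007/0.0416667 → 23 → x; chars bx.
Extended square: 0.02938/0.00833333 → 3, 0.01173/0.00416667 → 2; chars 32.

OP24bx32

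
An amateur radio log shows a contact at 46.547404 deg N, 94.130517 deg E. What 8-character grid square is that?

Shift to the Maidenhead origin (180°W, 90°S): lon 274.13052, lat 136.54740.
Field: lon ⌊274.13052/20⌋ = 13 → N; lat ⌊136.54740/10⌋ = 13 → N.
Square: lon ⌊14.13052/2⌋ = 7; lat ⌊6.54740/1⌋ = 6.
Subsquare: lon ⌊0.13052/0.0833333⌋ = 1 → b; lat ⌊0.54740/0.0416667⌋ = 13 → n.
Extended square: lon ⌊0.04718/0.00833333⌋ = 5; lat ⌊0.00574/0.00416667⌋ = 1.

NN76bn51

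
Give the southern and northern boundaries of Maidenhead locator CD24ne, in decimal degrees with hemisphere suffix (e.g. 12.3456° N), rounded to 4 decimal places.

Field C=2, D=3: +2·20° lon, +3·10° lat → SW at lon -140°, lat -60°.
Square 2, 4: +2·2° lon, +4·1° lat → SW at lon -136°, lat -56°.
Subsquare n=13, e=4: +13·0.0833333° lon, +4·0.0416667° lat → SW at lon -134.917°, lat -55.8333°.
Cell spans 0.0833333° lon × 0.0416667° lat.
south 55.8333° S, north 55.7917° S.

55.8333° S, 55.7917° S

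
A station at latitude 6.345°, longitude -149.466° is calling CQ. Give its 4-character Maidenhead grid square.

BJ56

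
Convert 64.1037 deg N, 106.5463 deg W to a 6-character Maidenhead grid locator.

DP64rc

Add 180° to longitude and 90° to latitude: 73.4537, 154.1037.
Field: lon ⌊73.4537/20⌋ = 3 → D; lat ⌊154.1037/10⌋ = 15 → P.
Square: lon ⌊13.4537/2⌋ = 6; lat ⌊4.1037/1⌋ = 4.
Subsquare: lon ⌊1.4537/0.0833333⌋ = 17 → r; lat ⌊0.1037/0.0416667⌋ = 2 → c.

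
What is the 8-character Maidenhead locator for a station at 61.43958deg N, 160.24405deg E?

RP01ck95

Shift to the Maidenhead origin (180°W, 90°S): lon 340.24405, lat 151.43958.
Field: 340.24405/20 → 17 → R, 151.43958/10 → 15 → P; chars RP.
Square: 0.24405/2 → 0, 1.43958/1 → 1; chars 01.
Subsquare: 0.24405/0.0833333 → 2 → c, 0.43958/0.0416667 → 10 → k; chars ck.
Extended square: 0.07738/0.00833333 → 9, 0.02291/0.00416667 → 5; chars 95.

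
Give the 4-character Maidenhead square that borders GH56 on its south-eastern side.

Longitude square 5; +1 → 6.
Latitude square 6; −1 → 5.

GH65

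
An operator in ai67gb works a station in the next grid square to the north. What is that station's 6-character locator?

Latitude subsquare b = 1; +1 → 2 = c.
The longitude characters are unchanged.

AI67gc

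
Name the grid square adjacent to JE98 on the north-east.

KE09

Longitude square 9; +1 → 10, wraps to 0, carry into field.
Longitude field J = 9; +1 → 10 = K.
Latitude square 8; +1 → 9.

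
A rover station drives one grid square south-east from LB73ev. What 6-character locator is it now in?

LB73fu

Longitude subsquare e = 4; +1 → 5 = f.
Latitude subsquare v = 21; −1 → 20 = u.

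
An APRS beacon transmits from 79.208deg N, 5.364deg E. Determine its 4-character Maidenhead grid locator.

JQ29

Shift to the Maidenhead origin (180°W, 90°S): lon 185.36, lat 169.21.
Field: 185.36/20 → 9 → J, 169.21/10 → 16 → Q; chars JQ.
Square: 5.36/2 → 2, 9.21/1 → 9; chars 29.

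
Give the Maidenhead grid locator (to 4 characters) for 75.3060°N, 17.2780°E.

JQ85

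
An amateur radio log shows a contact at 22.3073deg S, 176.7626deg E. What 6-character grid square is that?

RG87jq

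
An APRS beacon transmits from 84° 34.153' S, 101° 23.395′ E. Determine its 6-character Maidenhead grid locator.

OA05qk

Shift to the Maidenhead origin (180°W, 90°S): lon 281.3899, lat 5.4308.
Field: 281.3899/20 → 14 → O, 5.4308/10 → 0 → A; chars OA.
Square: 1.3899/2 → 0, 5.4308/1 → 5; chars 05.
Subsquare: 1.3899/0.0833333 → 16 → q, 0.4308/0.0416667 → 10 → k; chars qk.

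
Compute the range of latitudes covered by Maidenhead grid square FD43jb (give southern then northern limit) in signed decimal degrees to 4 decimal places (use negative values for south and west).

-56.9583, -56.9167

Field F=5, D=3: +5·20° lon, +3·10° lat → SW at lon -80°, lat -60°.
Square 4, 3: +4·2° lon, +3·1° lat → SW at lon -72°, lat -57°.
Subsquare j=9, b=1: +9·0.0833333° lon, +1·0.0416667° lat → SW at lon -71.25°, lat -56.9583°.
Cell spans 0.0833333° lon × 0.0416667° lat.
south -56.9583, north -56.9167.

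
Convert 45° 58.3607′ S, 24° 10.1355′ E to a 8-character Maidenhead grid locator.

KE24ca06

Add 180° to longitude and 90° to latitude: 204.16893, 44.02732.
Field: lon ⌊204.16893/20⌋ = 10 → K; lat ⌊44.02732/10⌋ = 4 → E.
Square: lon ⌊4.16893/2⌋ = 2; lat ⌊4.02732/1⌋ = 4.
Subsquare: lon ⌊0.16893/0.0833333⌋ = 2 → c; lat ⌊0.02732/0.0416667⌋ = 0 → a.
Extended square: lon ⌊0.00226/0.00833333⌋ = 0; lat ⌊0.02732/0.00416667⌋ = 6.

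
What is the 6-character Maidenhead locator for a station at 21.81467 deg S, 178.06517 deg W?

AG08xe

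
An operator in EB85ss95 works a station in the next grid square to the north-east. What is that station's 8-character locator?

EB85ts06

Longitude extended square 9; +1 → 10, wraps to 0, carry into subsquare.
Longitude subsquare s = 18; +1 → 19 = t.
Latitude extended square 5; +1 → 6.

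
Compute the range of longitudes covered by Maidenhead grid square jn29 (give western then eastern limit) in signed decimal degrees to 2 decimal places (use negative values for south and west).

4.00, 6.00

Field J=9, N=13: +9·20° lon, +13·10° lat → SW at lon 0°, lat 40°.
Square 2, 9: +2·2° lon, +9·1° lat → SW at lon 4°, lat 49°.
Cell spans 2° lon × 1° lat.
west 4.00, east 6.00.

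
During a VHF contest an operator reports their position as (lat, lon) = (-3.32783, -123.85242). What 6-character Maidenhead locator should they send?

CI86bq

Add 180° to longitude and 90° to latitude: 56.1476, 86.6722.
Field (20°×10°, letters A–R): 56.1476/20 → 2 → C, 86.6722/10 → 8 → I; chars CI.
Square (2°×1°, digits 0–9): 16.1476/2 → 8, 6.6722/1 → 6; chars 86.
Subsquare (5′×2.5′, letters a–x): 0.1476/0.0833333 → 1 → b, 0.6722/0.0416667 → 16 → q; chars bq.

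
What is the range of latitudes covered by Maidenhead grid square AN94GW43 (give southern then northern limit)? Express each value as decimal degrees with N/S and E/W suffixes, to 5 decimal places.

Field A=0, N=13: +0·20° lon, +13·10° lat → SW at lon -180°, lat 40°.
Square 9, 4: +9·2° lon, +4·1° lat → SW at lon -162°, lat 44°.
Subsquare g=6, w=22: +6·0.0833333° lon, +22·0.0416667° lat → SW at lon -161.5°, lat 44.9167°.
Extended square 4, 3: +4·0.00833333° lon, +3·0.00416667° lat → SW at lon -161.467°, lat 44.9292°.
Cell spans 0.00833333° lon × 0.00416667° lat.
south 44.92917° N, north 44.93333° N.

44.92917° N, 44.93333° N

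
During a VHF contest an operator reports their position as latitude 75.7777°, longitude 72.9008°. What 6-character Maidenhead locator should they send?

MQ65ks

Offset from 180°W / 90°S: lon 252.9008°, lat 165.7777°.
Field: 252.9008/20 → 12 → M, 165.7777/10 → 16 → Q; chars MQ.
Square: 12.9008/2 → 6, 5.7777/1 → 5; chars 65.
Subsquare: 0.9008/0.0833333 → 10 → k, 0.7777/0.0416667 → 18 → s; chars ks.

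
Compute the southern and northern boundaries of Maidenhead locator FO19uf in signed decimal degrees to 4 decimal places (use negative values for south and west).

Field F=5, O=14: +5·20° lon, +14·10° lat → SW at lon -80°, lat 50°.
Square 1, 9: +1·2° lon, +9·1° lat → SW at lon -78°, lat 59°.
Subsquare u=20, f=5: +20·0.0833333° lon, +5·0.0416667° lat → SW at lon -76.3333°, lat 59.2083°.
Cell spans 0.0833333° lon × 0.0416667° lat.
south 59.2083, north 59.2500.

59.2083, 59.2500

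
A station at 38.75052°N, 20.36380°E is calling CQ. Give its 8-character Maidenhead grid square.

Add 180° to longitude and 90° to latitude: 200.36380, 128.75052.
Field (20°×10°, letters A–R): 200.36380/20 → 10 → K, 128.75052/10 → 12 → M; chars KM.
Square (2°×1°, digits 0–9): 0.36380/2 → 0, 8.75052/1 → 8; chars 08.
Subsquare (5′×2.5′, letters a–x): 0.36380/0.0833333 → 4 → e, 0.75052/0.0416667 → 18 → s; chars es.
Extended square (30″×15″, digits 0–9): 0.03047/0.00833333 → 3, 0.00052/0.00416667 → 0; chars 30.

KM08es30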